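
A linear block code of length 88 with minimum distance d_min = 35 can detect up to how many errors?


Detection capability = d_min - 1 = 35 - 1 = 34

34 errors


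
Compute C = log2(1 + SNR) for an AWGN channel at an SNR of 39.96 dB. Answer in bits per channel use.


SNR_linear = 10^(39.96/10) = 9908.3194; C = log2(1 + SNR_linear) = log2(1 + 9908.3194) = 13.2746

13.2746 bits/channel use


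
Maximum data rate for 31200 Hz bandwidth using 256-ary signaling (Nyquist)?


Rate = 2 * B * log2(M) = 2 * 31200 * 8.0 = 499200.0

499200.0 bps


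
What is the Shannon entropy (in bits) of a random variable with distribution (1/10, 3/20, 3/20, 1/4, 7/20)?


H = -sum(p_i * log2(p_i)). Terms: -(1/10)*log2(1/10) = 0.332193; -(3/20)*log2(3/20) = 0.410545; -(3/20)*log2(3/20) = 0.410545; -(1/4)*log2(1/4) = 0.500000; -(7/20)*log2(7/20) = 0.530101. H = 0.332193 + 0.410545 + 0.410545 + 0.500000 + 0.530101 = 2.1834

2.1834 bits


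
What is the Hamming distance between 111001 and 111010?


Count differing positions: . . . . ^ ^ = 2 differences

2


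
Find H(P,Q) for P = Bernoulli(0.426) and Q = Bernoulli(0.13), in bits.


H(P,Q) = -p*log2(q) - (1-p)*log2(1-q). -0.426*log2(0.13) = 1.253895; -0.574*log2(0.87) = 0.115324. H(P,Q) = 1.253895 + 0.115324 = 1.3692

1.3692 bits


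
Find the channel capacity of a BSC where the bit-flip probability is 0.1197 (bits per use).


H(p) = -p*log2(p) - (1-p)*log2(1-p) = -0.1197*log2(0.1197) - 0.8803*log2(0.8803) = 0.366582 + 0.161916 = 0.5285. C = 1 - H(p) = 1 - 0.5285 = 0.4715

0.4715 bits


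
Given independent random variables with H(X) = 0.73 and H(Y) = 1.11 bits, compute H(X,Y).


For independent variables, H(X,Y) = H(X) + H(Y) = 0.73 + 1.11 = 1.84

1.84 bits


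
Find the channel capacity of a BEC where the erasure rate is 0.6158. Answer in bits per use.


C = 1 - epsilon = 1 - 0.6158 = 0.3842

0.3842 bits


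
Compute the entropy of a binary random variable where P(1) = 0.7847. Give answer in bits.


H = -p*log2(p) - (1-p)*log2(1-p). -0.7847*log2(0.7847) = 0.274478; -0.2153*log2(0.2153) = 0.477014. H = 0.274478 + 0.477014 = 0.7515

0.7515 bits


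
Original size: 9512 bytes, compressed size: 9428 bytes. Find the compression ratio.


Ratio = original / compressed = 9512 / 9428 = 1.0089

1.0089


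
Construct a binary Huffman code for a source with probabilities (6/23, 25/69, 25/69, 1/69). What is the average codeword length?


Huffman construction (repeatedly merge the two least-probable nodes; each merge adds 1 bit to every symbol beneath it): 1/69 + 6/23 = 19/69; 19/69 + 25/69 = 44/69; 25/69 + 44/69 = 1. Resulting codeword lengths (in the order the probabilities were given): (3, 2, 1, 3). L_avg = sum(p_i * l_i) = 6/23*3 + 25/69*2 + 25/69*1 + 1/69*3 = 44/23 = 1.913

1.913 bits


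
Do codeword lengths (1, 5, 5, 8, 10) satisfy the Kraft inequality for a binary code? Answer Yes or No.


Kraft sum = sum(2^(-l_i)) = 0.5674, need <= 1. Result: satisfied (a binary prefix-free code with these lengths exists)

Yes


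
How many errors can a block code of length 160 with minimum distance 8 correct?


Correction capability = floor((d-1)/2) = floor((8-1)/2) = 3

3 errors


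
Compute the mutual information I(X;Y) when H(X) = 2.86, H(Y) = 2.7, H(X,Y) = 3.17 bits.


I(X;Y) = H(X) + H(Y) - H(X,Y) = 2.86 + 2.7 - 3.17 = 2.39

2.39 bits


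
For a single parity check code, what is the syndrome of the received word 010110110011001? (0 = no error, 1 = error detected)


Syndrome = XOR of all bits = 0 XOR 1 XOR 0 XOR 1 XOR 1 XOR 0 XOR 1 XOR 1 XOR 0 XOR 0 XOR 1 XOR 1 XOR 0 XOR 0 XOR 1 = 0

0


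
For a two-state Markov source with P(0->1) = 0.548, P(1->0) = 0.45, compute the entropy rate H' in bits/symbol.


Stationary distribution: pi_0 = p10/(p01+p10) = 0.4509, pi_1 = 0.5491. Entropy rate H' = pi_0*H(p01) + pi_1*H(p10) = 0.4509*0.9933 + 0.5491*0.9928 = 0.993

0.993 bits/symbol


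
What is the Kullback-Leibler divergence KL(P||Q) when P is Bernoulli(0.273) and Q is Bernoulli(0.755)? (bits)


KL = p*log2(p/q) + (1-p)*log2((1-p)/(1-q)) = 0.273*log2(0.273/0.755) + 0.727*log2(0.727/0.245) = 0.7401

0.7401 bits


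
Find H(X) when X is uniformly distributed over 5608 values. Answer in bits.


H = log2(n) = log2(5608) = 12.4533

12.4533 bits


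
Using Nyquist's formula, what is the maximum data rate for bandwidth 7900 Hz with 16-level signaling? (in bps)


Rate = 2 * B * log2(M) = 2 * 7900 * 4.0 = 63200.0

63200.0 bps


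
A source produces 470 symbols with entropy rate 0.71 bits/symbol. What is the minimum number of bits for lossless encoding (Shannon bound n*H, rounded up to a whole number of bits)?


Minimum bits >= n * H = 470 * 0.71 = 333.7, rounded up to a whole number of bits = 334

334 bits


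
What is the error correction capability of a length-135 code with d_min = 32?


Correction capability = floor((d-1)/2) = floor((32-1)/2) = 15

15 errors


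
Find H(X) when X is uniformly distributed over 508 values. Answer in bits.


H = log2(n) = log2(508) = 8.9887

8.9887 bits


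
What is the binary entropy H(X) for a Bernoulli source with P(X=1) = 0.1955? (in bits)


H = -p*log2(p) - (1-p)*log2(1-p). -0.1955*log2(0.1955) = 0.460355; -0.8045*log2(0.8045) = 0.252481. H = 0.460355 + 0.252481 = 0.7128

0.7128 bits


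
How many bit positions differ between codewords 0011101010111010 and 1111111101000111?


Count differing positions: ^ ^ . . . ^ . ^ ^ ^ ^ ^ ^ ^ . ^ = 11 differences

11


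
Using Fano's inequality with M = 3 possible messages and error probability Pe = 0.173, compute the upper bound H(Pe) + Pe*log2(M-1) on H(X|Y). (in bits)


H(Pe) = -Pe*log2(Pe) - (1-Pe)*log2(1-Pe) = -0.173*log2(0.173) - 0.827*log2(0.827) = 0.437890 + 0.226632 = 0.6645. Pe*log2(M-1) = 0.173*log2(2) = 0.173000. Bound = H(Pe) + Pe*log2(M-1) = 0.437890 + 0.226632 + 0.173000 = 0.8375

0.8375 bits


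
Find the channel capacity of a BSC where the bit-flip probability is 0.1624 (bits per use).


H(p) = -p*log2(p) - (1-p)*log2(1-p) = -0.1624*log2(0.1624) - 0.8376*log2(0.8376) = 0.425874 + 0.214146 = 0.64. C = 1 - H(p) = 1 - 0.64 = 0.36

0.36 bits


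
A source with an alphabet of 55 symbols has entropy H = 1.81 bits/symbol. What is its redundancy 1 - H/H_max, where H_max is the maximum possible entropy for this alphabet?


H_max = log2(K) = log2(55) = 5.7814 bits/symbol. Redundancy = 1 - H/H_max = 1 - 1.81/5.7814 = 1 - 0.3131 = 0.6869

0.6869


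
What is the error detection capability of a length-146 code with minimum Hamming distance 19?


Detection capability = d_min - 1 = 19 - 1 = 18

18 errors


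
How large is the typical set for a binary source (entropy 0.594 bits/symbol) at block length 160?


log2|A_typical| = nH = 160 * 0.594 = 95.04, so |A_typical| ~ 2^95.04 = 4.073e+28

4.073e+28


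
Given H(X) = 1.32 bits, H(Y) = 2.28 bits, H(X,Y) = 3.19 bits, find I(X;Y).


I(X;Y) = H(X) + H(Y) - H(X,Y) = 1.32 + 2.28 - 3.19 = 0.41

0.41 bits


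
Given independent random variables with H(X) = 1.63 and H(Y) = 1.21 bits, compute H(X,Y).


For independent variables, H(X,Y) = H(X) + H(Y) = 1.63 + 1.21 = 2.84

2.84 bits


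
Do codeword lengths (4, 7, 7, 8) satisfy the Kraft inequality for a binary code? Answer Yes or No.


Kraft sum = sum(2^(-l_i)) = 0.082, need <= 1. Result: satisfied (a binary prefix-free code with these lengths exists)

Yes


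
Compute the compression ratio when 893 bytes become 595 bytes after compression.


Ratio = original / compressed = 893 / 595 = 1.5008

1.5008


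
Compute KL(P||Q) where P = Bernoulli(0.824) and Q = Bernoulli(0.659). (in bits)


KL = p*log2(p/q) + (1-p)*log2((1-p)/(1-q)) = 0.824*log2(0.824/0.659) + 0.176*log2(0.176/0.341) = 0.0977

0.0977 bits


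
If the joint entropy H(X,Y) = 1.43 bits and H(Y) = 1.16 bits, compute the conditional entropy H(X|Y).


H(X|Y) = H(X,Y) - H(Y) = 1.43 - 1.16 = 0.27

0.27 bits


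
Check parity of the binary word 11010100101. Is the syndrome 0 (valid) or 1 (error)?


Syndrome = XOR of all bits = 1 XOR 1 XOR 0 XOR 1 XOR 0 XOR 1 XOR 0 XOR 0 XOR 1 XOR 0 XOR 1 = 0

0


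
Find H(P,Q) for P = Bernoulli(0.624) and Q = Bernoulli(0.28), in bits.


H(P,Q) = -p*log2(q) - (1-p)*log2(1-q). -0.624*log2(0.28) = 1.145977; -0.376*log2(0.72) = 0.178198. H(P,Q) = 1.145977 + 0.178198 = 1.3242

1.3242 bits


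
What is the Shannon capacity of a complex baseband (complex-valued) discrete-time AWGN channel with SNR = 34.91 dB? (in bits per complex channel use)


SNR_linear = 10^(34.91/10) = 3097.4193; C = log2(1 + SNR_linear) = log2(1 + 3097.4193) = 11.5973

11.5973 bits/channel use


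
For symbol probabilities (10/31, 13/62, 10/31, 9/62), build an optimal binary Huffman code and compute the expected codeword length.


Huffman construction (repeatedly merge the two least-probable nodes; each merge adds 1 bit to every symbol beneath it): 9/62 + 13/62 = 11/31; 10/31 + 10/31 = 20/31; 11/31 + 20/31 = 1. Resulting codeword lengths (in the order the probabilities were given): (2, 2, 2, 2). L_avg = sum(p_i * l_i) = 10/31*2 + 13/62*2 + 10/31*2 + 9/62*2 = 2

2.0 bits


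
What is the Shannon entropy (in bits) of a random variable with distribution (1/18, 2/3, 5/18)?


H = -sum(p_i * log2(p_i)). Terms: -(1/18)*log2(1/18) = 0.231663; -(2/3)*log2(2/3) = 0.389975; -(5/18)*log2(5/18) = 0.513332. H = 0.231663 + 0.389975 + 0.513332 = 1.135

1.135 bits


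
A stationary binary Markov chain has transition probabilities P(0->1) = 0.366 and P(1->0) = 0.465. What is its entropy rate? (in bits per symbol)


Stationary distribution: pi_0 = p10/(p01+p10) = 0.5596, pi_1 = 0.4404. Entropy rate H' = pi_0*H(p01) + pi_1*H(p10) = 0.5596*0.9476 + 0.4404*0.9965 = 0.9691

0.9691 bits/symbol


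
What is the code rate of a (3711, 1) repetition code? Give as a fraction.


Rate = k/n = 1/3711

1/3711


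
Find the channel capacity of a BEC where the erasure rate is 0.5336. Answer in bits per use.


C = 1 - epsilon = 1 - 0.5336 = 0.4664

0.4664 bits


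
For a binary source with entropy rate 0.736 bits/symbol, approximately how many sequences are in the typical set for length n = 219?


log2|A_typical| = nH = 219 * 0.736 = 161.184, so |A_typical| ~ 2^161.184 = 3.321e+48

3.321e+48


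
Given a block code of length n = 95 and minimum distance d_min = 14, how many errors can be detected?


Detection capability = d_min - 1 = 14 - 1 = 13

13 errors


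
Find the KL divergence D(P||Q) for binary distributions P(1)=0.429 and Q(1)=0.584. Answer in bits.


KL = p*log2(p/q) + (1-p)*log2((1-p)/(1-q)) = 0.429*log2(0.429/0.584) + 0.571*log2(0.571/0.416) = 0.07

0.07 bits


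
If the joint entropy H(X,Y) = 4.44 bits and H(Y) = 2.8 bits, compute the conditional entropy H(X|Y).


H(X|Y) = H(X,Y) - H(Y) = 4.44 - 2.8 = 1.64

1.64 bits


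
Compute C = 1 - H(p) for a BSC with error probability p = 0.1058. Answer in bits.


H(p) = -p*log2(p) - (1-p)*log2(1-p) = -0.1058*log2(0.1058) - 0.8942*log2(0.8942) = 0.342854 + 0.144262 = 0.4871. C = 1 - H(p) = 1 - 0.4871 = 0.5129

0.5129 bits


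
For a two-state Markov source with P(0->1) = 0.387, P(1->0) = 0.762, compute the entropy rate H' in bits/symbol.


Stationary distribution: pi_0 = p10/(p01+p10) = 0.6632, pi_1 = 0.3368. Entropy rate H' = pi_0*H(p01) + pi_1*H(p10) = 0.6632*0.9628 + 0.3368*0.7917 = 0.9052

0.9052 bits/symbol


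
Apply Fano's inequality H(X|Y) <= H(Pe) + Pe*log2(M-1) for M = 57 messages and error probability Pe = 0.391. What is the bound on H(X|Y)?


H(Pe) = -Pe*log2(Pe) - (1-Pe)*log2(1-Pe) = -0.391*log2(0.391) - 0.609*log2(0.609) = 0.529711 + 0.435731 = 0.9654. Pe*log2(M-1) = 0.391*log2(56) = 2.270676. Bound = H(Pe) + Pe*log2(M-1) = 0.529711 + 0.435731 + 2.270676 = 3.2361

3.2361 bits


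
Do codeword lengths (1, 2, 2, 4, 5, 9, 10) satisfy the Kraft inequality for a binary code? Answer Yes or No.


Kraft sum = sum(2^(-l_i)) = 1.0967, need <= 1. Result: violated (a binary prefix-free code with these lengths cannot exist)

No


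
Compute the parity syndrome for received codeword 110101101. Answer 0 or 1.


Syndrome = XOR of all bits = 1 XOR 1 XOR 0 XOR 1 XOR 0 XOR 1 XOR 1 XOR 0 XOR 1 = 0

0


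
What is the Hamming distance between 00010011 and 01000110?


Count differing positions: . ^ . ^ . ^ . ^ = 4 differences

4


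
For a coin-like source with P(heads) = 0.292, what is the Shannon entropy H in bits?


H = -p*log2(p) - (1-p)*log2(1-p). -0.292*log2(0.292) = 0.518580; -0.708*log2(0.708) = 0.352711. H = 0.518580 + 0.352711 = 0.8713

0.8713 bits


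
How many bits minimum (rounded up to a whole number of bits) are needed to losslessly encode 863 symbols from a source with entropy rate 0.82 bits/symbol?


Minimum bits >= n * H = 863 * 0.82 = 707.66, rounded up to a whole number of bits = 708

708 bits


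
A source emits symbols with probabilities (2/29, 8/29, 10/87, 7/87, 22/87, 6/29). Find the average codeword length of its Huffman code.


Huffman construction (repeatedly merge the two least-probable nodes; each merge adds 1 bit to every symbol beneath it): 2/29 + 7/87 = 13/87; 10/87 + 13/87 = 23/87; 6/29 + 22/87 = 40/87; 23/87 + 8/29 = 47/87; 40/87 + 47/87 = 1. Resulting codeword lengths (in the order the probabilities were given): (4, 2, 3, 4, 2, 2). L_avg = sum(p_i * l_i) = 2/29*4 + 8/29*2 + 10/87*3 + 7/87*4 + 22/87*2 + 6/29*2 = 70/29 = 2.4138

2.4138 bits


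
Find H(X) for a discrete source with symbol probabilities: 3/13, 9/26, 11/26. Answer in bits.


H = -sum(p_i * log2(p_i)). Terms: -(3/13)*log2(3/13) = 0.488187; -(9/26)*log2(9/26) = 0.529794; -(11/26)*log2(11/26) = 0.525042. H = 0.488187 + 0.529794 + 0.525042 = 1.543

1.543 bits


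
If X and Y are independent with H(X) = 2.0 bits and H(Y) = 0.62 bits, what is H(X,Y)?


For independent variables, H(X,Y) = H(X) + H(Y) = 2.0 + 0.62 = 2.62

2.62 bits


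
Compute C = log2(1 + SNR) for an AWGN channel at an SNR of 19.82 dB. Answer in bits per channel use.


SNR_linear = 10^(19.82/10) = 95.9401; C = log2(1 + SNR_linear) = log2(1 + 95.9401) = 6.599

6.599 bits/channel use


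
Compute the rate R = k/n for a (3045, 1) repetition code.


Rate = k/n = 1/3045

1/3045


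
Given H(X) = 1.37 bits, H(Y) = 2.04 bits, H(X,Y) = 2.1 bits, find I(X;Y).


I(X;Y) = H(X) + H(Y) - H(X,Y) = 1.37 + 2.04 - 2.1 = 1.31

1.31 bits


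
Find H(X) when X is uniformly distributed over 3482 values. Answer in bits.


H = log2(n) = log2(3482) = 11.7657

11.7657 bits


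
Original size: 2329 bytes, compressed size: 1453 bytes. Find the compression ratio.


Ratio = original / compressed = 2329 / 1453 = 1.6029

1.6029


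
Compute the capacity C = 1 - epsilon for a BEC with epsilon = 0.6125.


C = 1 - epsilon = 1 - 0.6125 = 0.3875

0.3875 bits


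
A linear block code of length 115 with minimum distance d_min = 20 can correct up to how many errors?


Correction capability = floor((d-1)/2) = floor((20-1)/2) = 9

9 errors


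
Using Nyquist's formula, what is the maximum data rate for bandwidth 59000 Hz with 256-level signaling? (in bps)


Rate = 2 * B * log2(M) = 2 * 59000 * 8.0 = 944000.0

944000.0 bps


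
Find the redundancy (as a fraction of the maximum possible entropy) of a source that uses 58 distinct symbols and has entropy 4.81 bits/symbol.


H_max = log2(K) = log2(58) = 5.858 bits/symbol. Redundancy = 1 - H/H_max = 1 - 4.81/5.858 = 1 - 0.8211 = 0.1789

0.1789


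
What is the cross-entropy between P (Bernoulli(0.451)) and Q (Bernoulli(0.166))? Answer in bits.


H(P,Q) = -p*log2(q) - (1-p)*log2(1-q). -0.451*log2(0.166) = 1.168426; -0.549*log2(0.834) = 0.143773. H(P,Q) = 1.168426 + 0.143773 = 1.3122

1.3122 bits


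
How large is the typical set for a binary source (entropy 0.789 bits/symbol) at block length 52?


log2|A_typical| = nH = 52 * 0.789 = 41.028, so |A_typical| ~ 2^41.028 = 2.242e+12

2.242e+12


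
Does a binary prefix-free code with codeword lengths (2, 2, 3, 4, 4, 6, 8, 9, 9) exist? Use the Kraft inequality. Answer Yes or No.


Kraft sum = sum(2^(-l_i)) = 0.7734, need <= 1. Result: satisfied (a binary prefix-free code with these lengths exists)

Yes


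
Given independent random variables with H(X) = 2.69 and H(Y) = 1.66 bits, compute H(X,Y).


For independent variables, H(X,Y) = H(X) + H(Y) = 2.69 + 1.66 = 4.35

4.35 bits


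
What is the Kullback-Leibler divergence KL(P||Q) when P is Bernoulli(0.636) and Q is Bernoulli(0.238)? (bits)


KL = p*log2(p/q) + (1-p)*log2((1-p)/(1-q)) = 0.636*log2(0.636/0.238) + 0.364*log2(0.364/0.762) = 0.5139

0.5139 bits


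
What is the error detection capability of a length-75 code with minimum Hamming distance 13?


Detection capability = d_min - 1 = 13 - 1 = 12

12 errors


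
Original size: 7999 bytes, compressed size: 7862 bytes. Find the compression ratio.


Ratio = original / compressed = 7999 / 7862 = 1.0174

1.0174


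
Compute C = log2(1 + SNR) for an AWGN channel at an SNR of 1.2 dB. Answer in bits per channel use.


SNR_linear = 10^(1.2/10) = 1.3183; C = log2(1 + SNR_linear) = log2(1 + 1.3183) = 1.213

1.213 bits/channel use


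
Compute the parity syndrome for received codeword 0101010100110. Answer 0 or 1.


Syndrome = XOR of all bits = 0 XOR 1 XOR 0 XOR 1 XOR 0 XOR 1 XOR 0 XOR 1 XOR 0 XOR 0 XOR 1 XOR 1 XOR 0 = 0

0


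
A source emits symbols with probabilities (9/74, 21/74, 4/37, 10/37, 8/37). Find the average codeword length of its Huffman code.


Huffman construction (repeatedly merge the two least-probable nodes; each merge adds 1 bit to every symbol beneath it): 4/37 + 9/74 = 17/74; 8/37 + 17/74 = 33/74; 10/37 + 21/74 = 41/74; 33/74 + 41/74 = 1. Resulting codeword lengths (in the order the probabilities were given): (3, 2, 3, 2, 2). L_avg = sum(p_i * l_i) = 9/74*3 + 21/74*2 + 4/37*3 + 10/37*2 + 8/37*2 = 165/74 = 2.2297

2.2297 bits


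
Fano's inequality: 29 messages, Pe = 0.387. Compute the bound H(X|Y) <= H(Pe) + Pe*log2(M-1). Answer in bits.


H(Pe) = -Pe*log2(Pe) - (1-Pe)*log2(1-Pe) = -0.387*log2(0.387) - 0.613*log2(0.613) = 0.530033 + 0.432803 = 0.9628. Pe*log2(M-1) = 0.387*log2(28) = 1.860446. Bound = H(Pe) + Pe*log2(M-1) = 0.530033 + 0.432803 + 1.860446 = 2.8233

2.8233 bits


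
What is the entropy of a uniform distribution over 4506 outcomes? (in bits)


H = log2(n) = log2(4506) = 12.1376

12.1376 bits


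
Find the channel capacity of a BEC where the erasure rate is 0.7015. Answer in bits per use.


C = 1 - epsilon = 1 - 0.7015 = 0.2985

0.2985 bits


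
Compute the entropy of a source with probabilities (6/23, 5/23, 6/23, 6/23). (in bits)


H = -sum(p_i * log2(p_i)). Terms: -(6/23)*log2(6/23) = 0.505722; -(5/23)*log2(5/23) = 0.478616; -(6/23)*log2(6/23) = 0.505722; -(6/23)*log2(6/23) = 0.505722. H = 0.505722 + 0.478616 + 0.505722 + 0.505722 = 1.9958

1.9958 bits


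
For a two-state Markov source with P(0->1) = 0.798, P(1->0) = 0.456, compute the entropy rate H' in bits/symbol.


Stationary distribution: pi_0 = p10/(p01+p10) = 0.3636, pi_1 = 0.6364. Entropy rate H' = pi_0*H(p01) + pi_1*H(p10) = 0.3636*0.7259 + 0.6364*0.9944 = 0.8968

0.8968 bits/symbol


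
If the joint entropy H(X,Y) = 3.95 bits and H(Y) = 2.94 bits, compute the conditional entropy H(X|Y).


H(X|Y) = H(X,Y) - H(Y) = 3.95 - 2.94 = 1.01

1.01 bits


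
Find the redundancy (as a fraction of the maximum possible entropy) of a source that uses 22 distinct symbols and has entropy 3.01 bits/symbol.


H_max = log2(K) = log2(22) = 4.4594 bits/symbol. Redundancy = 1 - H/H_max = 1 - 3.01/4.4594 = 1 - 0.675 = 0.325

0.325


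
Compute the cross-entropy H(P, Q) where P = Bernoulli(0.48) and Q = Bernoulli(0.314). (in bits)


H(P,Q) = -p*log2(q) - (1-p)*log2(1-q). -0.48*log2(0.314) = 0.802158; -0.52*log2(0.686) = 0.282734. H(P,Q) = 0.802158 + 0.282734 = 1.0849

1.0849 bits


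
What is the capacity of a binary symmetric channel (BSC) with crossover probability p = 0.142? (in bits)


H(p) = -p*log2(p) - (1-p)*log2(1-p) = -0.142*log2(0.142) - 0.858*log2(0.858) = 0.399877 + 0.189575 = 0.5895. C = 1 - H(p) = 1 - 0.5895 = 0.4105

0.4105 bits


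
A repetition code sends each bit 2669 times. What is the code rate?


Rate = k/n = 1/2669

1/2669


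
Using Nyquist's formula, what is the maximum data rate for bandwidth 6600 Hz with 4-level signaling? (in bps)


Rate = 2 * B * log2(M) = 2 * 6600 * 2.0 = 26400.0

26400.0 bps


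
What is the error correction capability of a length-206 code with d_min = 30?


Correction capability = floor((d-1)/2) = floor((30-1)/2) = 14

14 errors


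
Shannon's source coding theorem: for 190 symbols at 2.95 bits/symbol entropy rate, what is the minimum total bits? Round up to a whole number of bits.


Minimum bits >= n * H = 190 * 2.95 = 560.5, rounded up to a whole number of bits = 561

561 bits


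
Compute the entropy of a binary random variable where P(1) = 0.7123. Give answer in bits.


H = -p*log2(p) - (1-p)*log2(1-p). -0.7123*log2(0.7123) = 0.348630; -0.2877*log2(0.2877) = 0.517101. H = 0.348630 + 0.517101 = 0.8657

0.8657 bits


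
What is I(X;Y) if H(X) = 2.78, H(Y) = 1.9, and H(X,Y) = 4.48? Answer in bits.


I(X;Y) = H(X) + H(Y) - H(X,Y) = 2.78 + 1.9 - 4.48 = 0.2

0.2 bits


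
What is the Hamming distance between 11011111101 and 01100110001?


Count differing positions: ^ . ^ ^ ^ . . ^ ^ . . = 6 differences

6


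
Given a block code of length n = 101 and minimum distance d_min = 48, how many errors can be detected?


Detection capability = d_min - 1 = 48 - 1 = 47

47 errors


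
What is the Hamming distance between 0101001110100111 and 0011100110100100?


Count differing positions: . ^ ^ . ^ . ^ . . . . . . . ^ ^ = 6 differences

6


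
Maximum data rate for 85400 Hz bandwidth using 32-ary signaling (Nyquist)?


Rate = 2 * B * log2(M) = 2 * 85400 * 5.0 = 854000.0

854000.0 bps


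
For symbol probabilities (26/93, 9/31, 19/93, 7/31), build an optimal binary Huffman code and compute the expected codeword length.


Huffman construction (repeatedly merge the two least-probable nodes; each merge adds 1 bit to every symbol beneath it): 19/93 + 7/31 = 40/93; 26/93 + 9/31 = 53/93; 40/93 + 53/93 = 1. Resulting codeword lengths (in the order the probabilities were given): (2, 2, 2, 2). L_avg = sum(p_i * l_i) = 26/93*2 + 9/31*2 + 19/93*2 + 7/31*2 = 2

2.0 bits


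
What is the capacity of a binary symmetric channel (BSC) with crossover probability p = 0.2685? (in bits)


H(p) = -p*log2(p) - (1-p)*log2(1-p) = -0.2685*log2(0.2685) - 0.7315*log2(0.7315) = 0.509346 + 0.329958 = 0.8393. C = 1 - H(p) = 1 - 0.8393 = 0.1607

0.1607 bits


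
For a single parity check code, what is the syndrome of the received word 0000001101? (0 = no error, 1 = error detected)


Syndrome = XOR of all bits = 0 XOR 0 XOR 0 XOR 0 XOR 0 XOR 0 XOR 1 XOR 1 XOR 0 XOR 1 = 1

1


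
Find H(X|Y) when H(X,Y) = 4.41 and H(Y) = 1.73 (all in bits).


H(X|Y) = H(X,Y) - H(Y) = 4.41 - 1.73 = 2.68

2.68 bits


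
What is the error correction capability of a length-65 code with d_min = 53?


Correction capability = floor((d-1)/2) = floor((53-1)/2) = 26

26 errors


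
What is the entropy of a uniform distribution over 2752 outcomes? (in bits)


H = log2(n) = log2(2752) = 11.4263

11.4263 bits


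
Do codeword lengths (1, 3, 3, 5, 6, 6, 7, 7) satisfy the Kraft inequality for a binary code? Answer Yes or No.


Kraft sum = sum(2^(-l_i)) = 0.8281, need <= 1. Result: satisfied (a binary prefix-free code with these lengths exists)

Yes


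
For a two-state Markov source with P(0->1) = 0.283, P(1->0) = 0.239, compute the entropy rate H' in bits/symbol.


Stationary distribution: pi_0 = p10/(p01+p10) = 0.4579, pi_1 = 0.5421. Entropy rate H' = pi_0*H(p01) + pi_1*H(p10) = 0.4579*0.8595 + 0.5421*0.7934 = 0.8237

0.8237 bits/symbol


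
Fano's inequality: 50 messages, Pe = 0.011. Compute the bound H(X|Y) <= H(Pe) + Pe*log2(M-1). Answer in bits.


H(Pe) = -Pe*log2(Pe) - (1-Pe)*log2(1-Pe) = -0.011*log2(0.011) - 0.989*log2(0.989) = 0.071570 + 0.015782 = 0.0874. Pe*log2(M-1) = 0.011*log2(49) = 0.061762. Bound = H(Pe) + Pe*log2(M-1) = 0.071570 + 0.015782 + 0.061762 = 0.1491

0.1491 bits


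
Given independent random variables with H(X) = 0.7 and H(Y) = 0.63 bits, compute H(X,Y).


For independent variables, H(X,Y) = H(X) + H(Y) = 0.7 + 0.63 = 1.33

1.33 bits


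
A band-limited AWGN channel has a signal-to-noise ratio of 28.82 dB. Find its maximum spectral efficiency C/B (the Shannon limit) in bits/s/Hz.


SNR_linear = 10^(28.82/10) = 762.079; C/B = log2(1 + SNR_linear) = log2(1 + 762.079) = 9.5757

9.5757 bits/s/Hz


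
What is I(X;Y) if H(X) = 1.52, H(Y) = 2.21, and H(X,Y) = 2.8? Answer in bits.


I(X;Y) = H(X) + H(Y) - H(X,Y) = 1.52 + 2.21 - 2.8 = 0.93

0.93 bits


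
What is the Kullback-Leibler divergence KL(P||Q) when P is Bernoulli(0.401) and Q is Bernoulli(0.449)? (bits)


KL = p*log2(p/q) + (1-p)*log2((1-p)/(1-q)) = 0.401*log2(0.401/0.449) + 0.599*log2(0.599/0.551) = 0.0068

0.0068 bits


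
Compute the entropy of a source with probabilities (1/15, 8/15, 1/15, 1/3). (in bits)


H = -sum(p_i * log2(p_i)). Terms: -(1/15)*log2(1/15) = 0.260459; -(8/15)*log2(8/15) = 0.483675; -(1/15)*log2(1/15) = 0.260459; -(1/3)*log2(1/3) = 0.528321. H = 0.260459 + 0.483675 + 0.260459 + 0.528321 = 1.5329

1.5329 bits


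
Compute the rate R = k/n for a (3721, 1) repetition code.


Rate = k/n = 1/3721

1/3721


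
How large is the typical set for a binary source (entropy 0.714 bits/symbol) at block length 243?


log2|A_typical| = nH = 243 * 0.714 = 173.502, so |A_typical| ~ 2^173.502 = 1.696e+52

1.696e+52


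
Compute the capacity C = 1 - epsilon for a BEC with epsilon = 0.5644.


C = 1 - epsilon = 1 - 0.5644 = 0.4356

0.4356 bits


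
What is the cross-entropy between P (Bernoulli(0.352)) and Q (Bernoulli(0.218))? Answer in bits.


H(P,Q) = -p*log2(q) - (1-p)*log2(1-q). -0.352*log2(0.218) = 0.773555; -0.648*log2(0.782) = 0.229884. H(P,Q) = 0.773555 + 0.229884 = 1.0034

1.0034 bits


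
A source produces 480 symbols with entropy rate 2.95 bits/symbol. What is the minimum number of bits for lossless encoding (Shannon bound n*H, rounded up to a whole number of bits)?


Minimum bits >= n * H = 480 * 2.95 = 1416.0, rounded up to a whole number of bits = 1416

1416 bits


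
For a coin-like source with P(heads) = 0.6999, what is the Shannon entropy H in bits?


H = -p*log2(p) - (1-p)*log2(1-p). -0.6999*log2(0.6999) = 0.360294; -0.3001*log2(0.3001) = 0.521119. H = 0.360294 + 0.521119 = 0.8814

0.8814 bits


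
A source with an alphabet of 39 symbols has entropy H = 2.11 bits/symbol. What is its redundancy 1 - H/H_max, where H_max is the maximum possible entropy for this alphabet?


H_max = log2(K) = log2(39) = 5.2854 bits/symbol. Redundancy = 1 - H/H_max = 1 - 2.11/5.2854 = 1 - 0.3992 = 0.6008

0.6008


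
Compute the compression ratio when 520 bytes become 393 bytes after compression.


Ratio = original / compressed = 520 / 393 = 1.3232

1.3232


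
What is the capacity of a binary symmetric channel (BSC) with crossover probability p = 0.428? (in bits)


H(p) = -p*log2(p) - (1-p)*log2(1-p) = -0.428*log2(0.428) - 0.572*log2(0.572) = 0.524008 + 0.460982 = 0.985. C = 1 - H(p) = 1 - 0.985 = 0.015

0.015 bits


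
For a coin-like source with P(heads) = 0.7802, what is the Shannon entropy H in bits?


H = -p*log2(p) - (1-p)*log2(1-p). -0.7802*log2(0.7802) = 0.279377; -0.2198*log2(0.2198) = 0.480425. H = 0.279377 + 0.480425 = 0.7598

0.7598 bits


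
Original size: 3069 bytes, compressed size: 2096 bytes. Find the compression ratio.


Ratio = original / compressed = 3069 / 2096 = 1.4642

1.4642


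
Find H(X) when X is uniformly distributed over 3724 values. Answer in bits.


H = log2(n) = log2(3724) = 11.8626

11.8626 bits


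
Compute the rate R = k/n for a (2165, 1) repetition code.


Rate = k/n = 1/2165

1/2165


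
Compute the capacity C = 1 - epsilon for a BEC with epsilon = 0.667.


C = 1 - epsilon = 1 - 0.667 = 0.333

0.333 bits


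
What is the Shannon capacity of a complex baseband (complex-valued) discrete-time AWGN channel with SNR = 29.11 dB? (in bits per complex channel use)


SNR_linear = 10^(29.11/10) = 814.7043; C = log2(1 + SNR_linear) = log2(1 + 814.7043) = 9.6719

9.6719 bits/channel use


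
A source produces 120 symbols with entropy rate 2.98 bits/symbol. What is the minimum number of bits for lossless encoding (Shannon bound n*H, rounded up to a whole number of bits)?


Minimum bits >= n * H = 120 * 2.98 = 357.6, rounded up to a whole number of bits = 358

358 bits


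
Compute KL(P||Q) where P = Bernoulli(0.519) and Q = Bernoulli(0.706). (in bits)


KL = p*log2(p/q) + (1-p)*log2((1-p)/(1-q)) = 0.519*log2(0.519/0.706) + 0.481*log2(0.481/0.294) = 0.1112

0.1112 bits


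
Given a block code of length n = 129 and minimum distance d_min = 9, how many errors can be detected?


Detection capability = d_min - 1 = 9 - 1 = 8

8 errors


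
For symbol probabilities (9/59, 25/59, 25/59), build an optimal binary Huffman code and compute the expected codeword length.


Huffman construction (repeatedly merge the two least-probable nodes; each merge adds 1 bit to every symbol beneath it): 9/59 + 25/59 = 34/59; 25/59 + 34/59 = 1. Resulting codeword lengths (in the order the probabilities were given): (2, 2, 1). L_avg = sum(p_i * l_i) = 9/59*2 + 25/59*2 + 25/59*1 = 93/59 = 1.5763

1.5763 bits


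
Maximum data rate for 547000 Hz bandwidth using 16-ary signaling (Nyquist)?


Rate = 2 * B * log2(M) = 2 * 547000 * 4.0 = 4376000.0

4376000.0 bps


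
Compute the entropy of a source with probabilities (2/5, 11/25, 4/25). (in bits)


H = -sum(p_i * log2(p_i)). Terms: -(2/5)*log2(2/5) = 0.528771; -(11/25)*log2(11/25) = 0.521147; -(4/25)*log2(4/25) = 0.423017. H = 0.528771 + 0.521147 + 0.423017 = 1.4729

1.4729 bits


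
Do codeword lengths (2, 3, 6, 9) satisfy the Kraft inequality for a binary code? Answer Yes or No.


Kraft sum = sum(2^(-l_i)) = 0.3926, need <= 1. Result: satisfied (a binary prefix-free code with these lengths exists)

Yes


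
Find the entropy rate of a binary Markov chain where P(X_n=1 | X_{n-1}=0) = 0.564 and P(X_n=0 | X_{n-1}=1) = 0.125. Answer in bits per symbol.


Stationary distribution: pi_0 = p10/(p01+p10) = 0.1814, pi_1 = 0.8186. Entropy rate H' = pi_0*H(p01) + pi_1*H(p10) = 0.1814*0.9881 + 0.8186*0.5436 = 0.6242

0.6242 bits/symbol


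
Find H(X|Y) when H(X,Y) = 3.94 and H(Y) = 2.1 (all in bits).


H(X|Y) = H(X,Y) - H(Y) = 3.94 - 2.1 = 1.84

1.84 bits


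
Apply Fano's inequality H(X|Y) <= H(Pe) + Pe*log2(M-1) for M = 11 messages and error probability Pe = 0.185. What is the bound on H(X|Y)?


H(Pe) = -Pe*log2(Pe) - (1-Pe)*log2(1-Pe) = -0.185*log2(0.185) - 0.815*log2(0.815) = 0.450365 + 0.240529 = 0.6909. Pe*log2(M-1) = 0.185*log2(10) = 0.614557. Bound = H(Pe) + Pe*log2(M-1) = 0.450365 + 0.240529 + 0.614557 = 1.3055

1.3055 bits


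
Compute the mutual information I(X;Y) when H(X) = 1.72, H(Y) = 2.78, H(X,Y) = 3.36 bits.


I(X;Y) = H(X) + H(Y) - H(X,Y) = 1.72 + 2.78 - 3.36 = 1.14

1.14 bits


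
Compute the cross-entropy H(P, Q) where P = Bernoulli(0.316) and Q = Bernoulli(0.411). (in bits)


H(P,Q) = -p*log2(q) - (1-p)*log2(1-q). -0.316*log2(0.411) = 0.405362; -0.684*log2(0.589) = 0.522344. H(P,Q) = 0.405362 + 0.522344 = 0.9277

0.9277 bits


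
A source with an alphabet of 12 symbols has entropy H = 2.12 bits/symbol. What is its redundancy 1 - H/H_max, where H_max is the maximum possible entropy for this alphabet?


H_max = log2(K) = log2(12) = 3.585 bits/symbol. Redundancy = 1 - H/H_max = 1 - 2.12/3.585 = 1 - 0.5914 = 0.4086

0.4086


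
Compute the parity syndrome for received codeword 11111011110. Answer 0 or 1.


Syndrome = XOR of all bits = 1 XOR 1 XOR 1 XOR 1 XOR 1 XOR 0 XOR 1 XOR 1 XOR 1 XOR 1 XOR 0 = 1

1


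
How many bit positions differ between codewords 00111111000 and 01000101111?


Count differing positions: . ^ ^ ^ ^ . ^ . ^ ^ ^ = 8 differences

8


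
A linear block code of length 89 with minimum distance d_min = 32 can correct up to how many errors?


Correction capability = floor((d-1)/2) = floor((32-1)/2) = 15

15 errors


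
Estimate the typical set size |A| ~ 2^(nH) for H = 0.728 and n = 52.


log2|A_typical| = nH = 52 * 0.728 = 37.856, so |A_typical| ~ 2^37.856 = 2.488e+11

2.488e+11


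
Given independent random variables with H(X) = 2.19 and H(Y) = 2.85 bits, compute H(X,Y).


For independent variables, H(X,Y) = H(X) + H(Y) = 2.19 + 2.85 = 5.04

5.04 bits


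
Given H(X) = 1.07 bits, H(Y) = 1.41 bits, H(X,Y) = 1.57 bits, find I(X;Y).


I(X;Y) = H(X) + H(Y) - H(X,Y) = 1.07 + 1.41 - 1.57 = 0.91

0.91 bits


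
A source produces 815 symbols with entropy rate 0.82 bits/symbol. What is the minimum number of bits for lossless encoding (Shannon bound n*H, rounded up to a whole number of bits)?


Minimum bits >= n * H = 815 * 0.82 = 668.3, rounded up to a whole number of bits = 669

669 bits


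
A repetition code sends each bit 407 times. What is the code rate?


Rate = k/n = 1/407

1/407


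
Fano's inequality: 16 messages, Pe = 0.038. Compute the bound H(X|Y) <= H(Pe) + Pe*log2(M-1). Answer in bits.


H(Pe) = -Pe*log2(Pe) - (1-Pe)*log2(1-Pe) = -0.038*log2(0.038) - 0.962*log2(0.962) = 0.179279 + 0.053767 = 0.233. Pe*log2(M-1) = 0.038*log2(15) = 0.148462. Bound = H(Pe) + Pe*log2(M-1) = 0.179279 + 0.053767 + 0.148462 = 0.3815

0.3815 bits


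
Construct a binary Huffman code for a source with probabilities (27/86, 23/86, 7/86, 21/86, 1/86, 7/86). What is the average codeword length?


Huffman construction (repeatedly merge the two least-probable nodes; each merge adds 1 bit to every symbol beneath it): 1/86 + 7/86 = 4/43; 7/86 + 4/43 = 15/86; 15/86 + 21/86 = 18/43; 23/86 + 27/86 = 25/43; 18/43 + 25/43 = 1. Resulting codeword lengths (in the order the probabilities were given): (2, 2, 4, 2, 4, 3). L_avg = sum(p_i * l_i) = 27/86*2 + 23/86*2 + 7/86*4 + 21/86*2 + 1/86*4 + 7/86*3 = 195/86 = 2.2674

2.2674 bits


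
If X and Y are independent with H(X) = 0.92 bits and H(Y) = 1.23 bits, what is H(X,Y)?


For independent variables, H(X,Y) = H(X) + H(Y) = 0.92 + 1.23 = 2.15

2.15 bits


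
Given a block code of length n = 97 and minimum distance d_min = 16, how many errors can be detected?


Detection capability = d_min - 1 = 16 - 1 = 15

15 errors


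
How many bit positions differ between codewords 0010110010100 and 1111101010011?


Count differing positions: ^ ^ . ^ . ^ ^ . . . ^ ^ ^ = 8 differences

8


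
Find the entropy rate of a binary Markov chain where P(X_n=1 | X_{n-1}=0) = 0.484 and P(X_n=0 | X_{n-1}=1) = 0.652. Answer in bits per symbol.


Stationary distribution: pi_0 = p10/(p01+p10) = 0.5739, pi_1 = 0.4261. Entropy rate H' = pi_0*H(p01) + pi_1*H(p10) = 0.5739*0.9993 + 0.4261*0.9323 = 0.9707

0.9707 bits/symbol


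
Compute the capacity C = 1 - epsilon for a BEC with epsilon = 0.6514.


C = 1 - epsilon = 1 - 0.6514 = 0.3486

0.3486 bits


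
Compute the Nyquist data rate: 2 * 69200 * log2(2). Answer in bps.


Rate = 2 * B * log2(M) = 2 * 69200 * 1.0 = 138400.0

138400.0 bps


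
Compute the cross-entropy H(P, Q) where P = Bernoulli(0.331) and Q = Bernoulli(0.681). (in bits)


H(P,Q) = -p*log2(q) - (1-p)*log2(1-q). -0.331*log2(0.681) = 0.183464; -0.669*log2(0.319) = 1.102761. H(P,Q) = 0.183464 + 1.102761 = 1.2862

1.2862 bits


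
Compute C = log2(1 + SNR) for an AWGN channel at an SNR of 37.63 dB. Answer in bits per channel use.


SNR_linear = 10^(37.63/10) = 5794.287; C = log2(1 + SNR_linear) = log2(1 + 5794.287) = 12.5007

12.5007 bits/channel use


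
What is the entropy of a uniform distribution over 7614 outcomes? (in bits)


H = log2(n) = log2(7614) = 12.8944

12.8944 bits


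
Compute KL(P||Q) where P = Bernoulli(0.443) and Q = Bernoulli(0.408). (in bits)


KL = p*log2(p/q) + (1-p)*log2((1-p)/(1-q)) = 0.443*log2(0.443/0.408) + 0.557*log2(0.557/0.592) = 0.0036

0.0036 bits


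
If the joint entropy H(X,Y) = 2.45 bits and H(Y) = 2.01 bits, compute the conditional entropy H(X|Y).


H(X|Y) = H(X,Y) - H(Y) = 2.45 - 2.01 = 0.44

0.44 bits


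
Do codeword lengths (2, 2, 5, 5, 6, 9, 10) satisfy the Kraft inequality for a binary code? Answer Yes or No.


Kraft sum = sum(2^(-l_i)) = 0.5811, need <= 1. Result: satisfied (a binary prefix-free code with these lengths exists)

Yes


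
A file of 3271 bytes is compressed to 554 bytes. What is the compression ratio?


Ratio = original / compressed = 3271 / 554 = 5.9043

5.9043


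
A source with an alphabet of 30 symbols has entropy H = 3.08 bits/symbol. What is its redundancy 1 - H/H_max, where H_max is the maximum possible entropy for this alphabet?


H_max = log2(K) = log2(30) = 4.9069 bits/symbol. Redundancy = 1 - H/H_max = 1 - 3.08/4.9069 = 1 - 0.6277 = 0.3723

0.3723


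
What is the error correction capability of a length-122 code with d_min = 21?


Correction capability = floor((d-1)/2) = floor((21-1)/2) = 10

10 errors


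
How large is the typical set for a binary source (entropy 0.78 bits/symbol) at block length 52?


log2|A_typical| = nH = 52 * 0.78 = 40.56, so |A_typical| ~ 2^40.56 = 1.621e+12

1.621e+12


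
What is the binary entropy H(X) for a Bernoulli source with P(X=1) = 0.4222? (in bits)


H = -p*log2(p) - (1-p)*log2(1-p). -0.4222*log2(0.4222) = 0.525217; -0.5778*log2(0.5778) = 0.457247. H = 0.525217 + 0.457247 = 0.9825

0.9825 bits


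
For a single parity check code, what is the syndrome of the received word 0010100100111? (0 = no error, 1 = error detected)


Syndrome = XOR of all bits = 0 XOR 0 XOR 1 XOR 0 XOR 1 XOR 0 XOR 0 XOR 1 XOR 0 XOR 0 XOR 1 XOR 1 XOR 1 = 0

0


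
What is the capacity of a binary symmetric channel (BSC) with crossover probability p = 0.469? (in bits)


H(p) = -p*log2(p) - (1-p)*log2(1-p) = -0.469*log2(0.469) - 0.531*log2(0.531) = 0.512308 + 0.484918 = 0.9972. C = 1 - H(p) = 1 - 0.9972 = 0.0028

0.0028 bits


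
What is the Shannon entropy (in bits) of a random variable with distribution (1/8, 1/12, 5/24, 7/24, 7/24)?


H = -sum(p_i * log2(p_i)). Terms: -(1/8)*log2(1/8) = 0.375000; -(1/12)*log2(1/12) = 0.298747; -(5/24)*log2(5/24) = 0.471466; -(7/24)*log2(7/24) = 0.518469; -(7/24)*log2(7/24) = 0.518469. H = 0.375000 + 0.298747 + 0.471466 + 0.518469 + 0.518469 = 2.1822

2.1822 bits


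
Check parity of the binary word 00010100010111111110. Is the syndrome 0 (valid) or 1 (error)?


Syndrome = XOR of all bits = 0 XOR 0 XOR 0 XOR 1 XOR 0 XOR 1 XOR 0 XOR 0 XOR 0 XOR 1 XOR 0 XOR 1 XOR 1 XOR 1 XOR 1 XOR 1 XOR 1 XOR 1 XOR 1 XOR 0 = 1

1


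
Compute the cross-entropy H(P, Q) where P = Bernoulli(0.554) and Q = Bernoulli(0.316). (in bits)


H(P,Q) = -p*log2(q) - (1-p)*log2(1-q). -0.554*log2(0.316) = 0.920750; -0.446*log2(0.684) = 0.244378. H(P,Q) = 0.920750 + 0.244378 = 1.1651

1.1651 bits


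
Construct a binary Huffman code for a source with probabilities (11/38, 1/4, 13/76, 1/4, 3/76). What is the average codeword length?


Huffman construction (repeatedly merge the two least-probable nodes; each merge adds 1 bit to every symbol beneath it): 3/76 + 13/76 = 4/19; 4/19 + 1/4 = 35/76; 1/4 + 11/38 = 41/76; 35/76 + 41/76 = 1. Resulting codeword lengths (in the order the probabilities were given): (2, 2, 3, 2, 3). L_avg = sum(p_i * l_i) = 11/38*2 + 1/4*2 + 13/76*3 + 1/4*2 + 3/76*3 = 42/19 = 2.2105

2.2105 bits
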